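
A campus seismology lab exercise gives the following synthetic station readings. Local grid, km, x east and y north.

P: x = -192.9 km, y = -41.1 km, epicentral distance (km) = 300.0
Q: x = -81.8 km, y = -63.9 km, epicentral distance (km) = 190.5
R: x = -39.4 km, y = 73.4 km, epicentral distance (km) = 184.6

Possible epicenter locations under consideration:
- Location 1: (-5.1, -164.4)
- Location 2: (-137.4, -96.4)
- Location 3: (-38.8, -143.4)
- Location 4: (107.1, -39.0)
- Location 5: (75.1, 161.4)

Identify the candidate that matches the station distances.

For each candidate, compare |candidate − station| to the reported distance:
Location 1: residuals P 75.3, Q 64.1, R 55.7 → max 75.3 km
Location 2: residuals P 221.7, Q 126.1, R 11.5 → max 221.7 km
Location 3: residuals P 115.0, Q 100.1, R 32.2 → max 115.0 km
Location 4: residuals P 0.0, Q 0.0, R 0.1 → max 0.1 km
Location 5: residuals P 35.9, Q 84.0, R 40.2 → max 84.0 km
Only Location 4 has all residuals ≈ 0.

Location 4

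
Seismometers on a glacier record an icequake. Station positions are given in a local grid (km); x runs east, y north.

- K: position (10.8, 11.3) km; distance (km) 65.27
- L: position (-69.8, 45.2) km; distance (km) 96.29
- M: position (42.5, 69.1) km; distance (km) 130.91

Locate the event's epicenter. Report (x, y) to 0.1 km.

Circle about each station: (x − 10.8)² + (y − 11.3)² = 65.27²; (x + 69.8)² + (y − 45.2)² = 96.29²; (x − 42.5)² + (y − 69.1)² = 130.91².
Subtracting the K equation from the L and M equations removes the quadratic terms:
-161.2 x + 67.8 y = 1659.16
63.4 x + 115.6 y = -6540.53
Solving the 2×2 system: x ≈ -27.7, y ≈ -41.4 km.

(-27.7, -41.4)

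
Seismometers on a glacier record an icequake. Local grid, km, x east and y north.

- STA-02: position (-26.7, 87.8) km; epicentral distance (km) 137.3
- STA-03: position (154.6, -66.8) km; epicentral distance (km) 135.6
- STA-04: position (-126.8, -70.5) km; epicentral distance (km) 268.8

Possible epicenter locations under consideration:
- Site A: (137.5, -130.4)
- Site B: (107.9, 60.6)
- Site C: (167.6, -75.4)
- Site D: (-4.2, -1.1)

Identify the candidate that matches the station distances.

For each candidate, compare |candidate − station| to the reported distance:
Site A: residuals STA-02 135.8, STA-03 69.7, STA-04 2.2 → max 135.8 km
Site B: residuals STA-02 0.0, STA-03 0.1, STA-04 0.0 → max 0.1 km
Site C: residuals STA-02 116.4, STA-03 120.0, STA-04 25.6 → max 120.0 km
Site D: residuals STA-02 45.6, STA-03 36.3, STA-04 127.9 → max 127.9 km
Only Site B has all residuals ≈ 0.

Site B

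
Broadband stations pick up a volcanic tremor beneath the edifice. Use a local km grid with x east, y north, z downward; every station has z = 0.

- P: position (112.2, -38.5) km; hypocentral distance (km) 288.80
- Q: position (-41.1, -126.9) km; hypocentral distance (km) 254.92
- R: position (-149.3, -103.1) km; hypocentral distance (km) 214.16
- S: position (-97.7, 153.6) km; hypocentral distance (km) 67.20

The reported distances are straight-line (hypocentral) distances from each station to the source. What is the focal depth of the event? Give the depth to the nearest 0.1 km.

Each station gives a sphere (x−x_i)² + (y−y_i)² + z² = d_i² (stations at z=0).
Subtracting the P sphere from Q and R: z² cancels, leaving linear equations in x and y:
-306.6 x − 176.8 y = 22142.96
-523.0 x − 129.2 y = 56389.94
Solving: x ≈ -134.501, y ≈ 108.004 km (keep extra digits for the depth step; rounded: -134.5, 108.0).
Then from the P sphere: z² = 288.80² − (x − 112.2)² − (y + 38.5)² with x = -134.501, y = 108.004, so z ≈ 32.873 ≈ 32.9 km.

32.9 km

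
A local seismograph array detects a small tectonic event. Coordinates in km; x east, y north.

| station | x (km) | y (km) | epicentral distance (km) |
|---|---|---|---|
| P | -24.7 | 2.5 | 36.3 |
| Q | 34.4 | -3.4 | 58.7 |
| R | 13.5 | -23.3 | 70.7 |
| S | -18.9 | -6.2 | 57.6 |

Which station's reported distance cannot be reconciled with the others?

P

Solve using three stations at a time. Using Q, R, S (subtract circle equations pairwise → linear system) gives (x, y) ≈ (3.8, 46.8).
Distances from that point to each station vs reported:
  P: calculated 52.7 vs reported 36.3 → residual 16.4 km
  Q: calculated 58.8 vs reported 58.7 → residual 0.1 km
  R: calculated 70.7 vs reported 70.7 → residual 0.0 km
  S: calculated 57.7 vs reported 57.6 → residual 0.1 km
Q, R, S are mutually consistent (residuals ≈ 0); P is off by 16.4 km.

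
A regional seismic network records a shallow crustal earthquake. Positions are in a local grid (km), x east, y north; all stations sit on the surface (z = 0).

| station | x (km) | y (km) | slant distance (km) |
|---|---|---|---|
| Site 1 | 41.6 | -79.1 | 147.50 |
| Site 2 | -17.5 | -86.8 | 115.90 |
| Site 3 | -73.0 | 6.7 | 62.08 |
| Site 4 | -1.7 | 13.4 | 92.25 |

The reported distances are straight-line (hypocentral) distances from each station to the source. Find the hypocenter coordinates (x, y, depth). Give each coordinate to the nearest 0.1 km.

(-68.8, -2.8, 61.2)

Each station gives a sphere (x−x_i)² + (y−y_i)² + z² = d_i² (stations at z=0).
Subtracting the Site 1 sphere from Site 2 and Site 3: z² cancels, leaving linear equations in x and y:
-118.2 x − 15.4 y = 8176.56
-229.2 x + 171.6 y = 15288.84
Solving: x ≈ -68.809, y ≈ -2.811 km (keep extra digits for the depth step; rounded: -68.8, -2.8).
Then from the Site 1 sphere: z² = 147.50² − (x − 41.6)² − (y + 79.1)² with x = -68.809, y = -2.811, so z ≈ 61.205 ≈ 61.2 km.
Check against Site 4 (with the unrounded solution): distance 92.26 ≈ 92.25 km. ✓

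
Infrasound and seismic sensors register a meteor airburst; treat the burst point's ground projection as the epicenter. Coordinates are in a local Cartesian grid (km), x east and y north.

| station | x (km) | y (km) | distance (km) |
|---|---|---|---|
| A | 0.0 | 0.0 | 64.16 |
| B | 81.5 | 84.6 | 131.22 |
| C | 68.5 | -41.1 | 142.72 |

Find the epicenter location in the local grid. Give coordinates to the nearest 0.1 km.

Circle about each station: x² + y² = 64.16²; (x − 81.5)² + (y − 84.6)² = 131.22²; (x − 68.5)² + (y + 41.1)² = 142.72².
Subtracting the A equation from the B and C equations removes the quadratic terms:
163.0 x + 169.2 y = 697.23
137.0 x − 82.2 y = -9871.03
Solving the 2×2 system: x ≈ -44.1, y ≈ 46.6 km.

-44.1 km east, 46.6 km north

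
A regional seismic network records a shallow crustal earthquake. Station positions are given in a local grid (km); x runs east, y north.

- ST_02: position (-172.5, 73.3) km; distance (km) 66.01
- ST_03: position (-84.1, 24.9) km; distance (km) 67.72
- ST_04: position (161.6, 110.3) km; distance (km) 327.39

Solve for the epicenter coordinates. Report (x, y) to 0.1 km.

Circle about each station: (x + 172.5)² + (y − 73.3)² = 66.01²; (x + 84.1)² + (y − 24.9)² = 67.72²; (x − 161.6)² + (y − 110.3)² = 327.39².
Subtracting the ST_02 equation from the ST_03 and ST_04 equations removes the quadratic terms:
176.8 x − 96.8 y = -27665.00
668.2 x + 74.0 y = -99675.38
Solving the 2×2 system: x ≈ -150.4, y ≈ 11.1 km.

x ≈ -150.4 km, y ≈ 11.1 km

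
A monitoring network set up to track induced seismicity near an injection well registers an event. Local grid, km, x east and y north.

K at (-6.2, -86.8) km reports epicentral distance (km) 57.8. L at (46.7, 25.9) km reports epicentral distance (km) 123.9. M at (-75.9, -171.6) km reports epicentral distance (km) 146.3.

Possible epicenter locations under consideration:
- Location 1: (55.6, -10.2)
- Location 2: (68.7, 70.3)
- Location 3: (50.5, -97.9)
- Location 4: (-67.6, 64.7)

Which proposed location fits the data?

Location 3

For each candidate, compare |candidate − station| to the reported distance:
Location 1: residuals K 40.6, L 86.7, M 61.9 → max 86.7 km
Location 2: residuals K 116.2, L 74.3, M 135.5 → max 135.5 km
Location 3: residuals K 0.0, L 0.0, M 0.0 → max 0.0 km
Location 4: residuals K 105.7, L 3.2, M 90.1 → max 105.7 km
Only Location 3 has all residuals ≈ 0.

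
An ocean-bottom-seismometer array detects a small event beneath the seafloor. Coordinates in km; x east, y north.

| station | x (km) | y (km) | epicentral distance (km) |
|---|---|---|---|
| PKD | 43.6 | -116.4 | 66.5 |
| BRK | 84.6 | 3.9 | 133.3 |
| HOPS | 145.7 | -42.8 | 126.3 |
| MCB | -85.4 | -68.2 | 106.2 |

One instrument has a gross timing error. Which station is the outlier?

BRK

Solve using three stations at a time. Using PKD, HOPS, MCB (subtract circle equations pairwise → linear system) gives (x, y) ≈ (19.9, -54.2).
Distances from that point to each station vs reported:
  PKD: calculated 66.5 vs reported 66.5 → residual 0.0 km
  BRK: calculated 87.0 vs reported 133.3 → residual 46.3 km
  HOPS: calculated 126.3 vs reported 126.3 → residual 0.0 km
  MCB: calculated 106.2 vs reported 106.2 → residual 0.0 km
PKD, HOPS, MCB are mutually consistent (residuals ≈ 0); BRK is off by 46.3 km.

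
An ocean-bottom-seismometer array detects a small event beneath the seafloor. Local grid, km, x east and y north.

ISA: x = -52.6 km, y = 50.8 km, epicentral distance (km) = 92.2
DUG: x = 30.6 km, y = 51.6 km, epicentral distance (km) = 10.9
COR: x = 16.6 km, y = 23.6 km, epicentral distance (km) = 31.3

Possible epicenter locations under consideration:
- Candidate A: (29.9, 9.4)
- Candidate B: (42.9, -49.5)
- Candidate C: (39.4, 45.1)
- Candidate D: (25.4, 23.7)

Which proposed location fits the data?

Candidate C

For each candidate, compare |candidate − station| to the reported distance:
Candidate A: residuals ISA 0.1, DUG 31.3, COR 11.8 → max 31.3 km
Candidate B: residuals ISA 46.3, DUG 90.9, COR 46.4 → max 90.9 km
Candidate C: residuals ISA 0.0, DUG 0.0, COR 0.0 → max 0.0 km
Candidate D: residuals ISA 9.6, DUG 17.5, COR 22.5 → max 22.5 km
Only Candidate C has all residuals ≈ 0.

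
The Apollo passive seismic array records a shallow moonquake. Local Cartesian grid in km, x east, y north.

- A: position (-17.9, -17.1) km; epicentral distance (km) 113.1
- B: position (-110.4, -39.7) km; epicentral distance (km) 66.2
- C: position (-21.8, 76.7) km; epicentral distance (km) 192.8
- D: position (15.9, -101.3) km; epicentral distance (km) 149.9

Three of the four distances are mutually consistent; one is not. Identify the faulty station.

D

Solve using three stations at a time. Using A, B, C (subtract circle equations pairwise → linear system) gives (x, y) ≈ (-91.3, -103.1).
Distances from that point to each station vs reported:
  A: calculated 113.1 vs reported 113.1 → residual 0.0 km
  B: calculated 66.2 vs reported 66.2 → residual 0.0 km
  C: calculated 192.8 vs reported 192.8 → residual 0.0 km
  D: calculated 107.3 vs reported 149.9 → residual 42.6 km
A, B, C are mutually consistent (residuals ≈ 0); D is off by 42.6 km.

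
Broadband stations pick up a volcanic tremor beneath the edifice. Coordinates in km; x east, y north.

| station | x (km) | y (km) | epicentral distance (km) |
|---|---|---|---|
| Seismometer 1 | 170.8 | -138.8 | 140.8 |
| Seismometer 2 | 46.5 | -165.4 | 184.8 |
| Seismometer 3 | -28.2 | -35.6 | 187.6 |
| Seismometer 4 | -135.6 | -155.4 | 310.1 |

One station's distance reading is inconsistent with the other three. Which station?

Seismometer 3

Solve using three stations at a time. Using Seismometer 1, Seismometer 2, Seismometer 4 (subtract circle equations pairwise → linear system) gives (x, y) ≈ (134.4, -3.0).
Distances from that point to each station vs reported:
  Seismometer 1: calculated 140.6 vs reported 140.8 → residual 0.2 km
  Seismometer 2: calculated 184.7 vs reported 184.8 → residual 0.1 km
  Seismometer 3: calculated 165.8 vs reported 187.6 → residual 21.8 km
  Seismometer 4: calculated 310.0 vs reported 310.1 → residual 0.1 km
Seismometer 1, Seismometer 2, Seismometer 4 are mutually consistent (residuals ≈ 0); Seismometer 3 is off by 21.8 km.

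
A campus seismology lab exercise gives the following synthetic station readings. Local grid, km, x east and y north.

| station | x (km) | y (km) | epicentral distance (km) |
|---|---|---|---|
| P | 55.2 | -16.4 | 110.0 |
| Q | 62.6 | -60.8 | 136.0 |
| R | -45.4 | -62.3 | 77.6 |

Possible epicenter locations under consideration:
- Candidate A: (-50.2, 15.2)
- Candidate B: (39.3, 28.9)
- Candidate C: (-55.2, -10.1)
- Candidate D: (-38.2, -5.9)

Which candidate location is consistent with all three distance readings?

Candidate A

For each candidate, compare |candidate − station| to the reported distance:
Candidate A: residuals P 0.0, Q 0.0, R 0.0 → max 0.0 km
Candidate B: residuals P 62.0, Q 43.3, R 46.9 → max 62.0 km
Candidate C: residuals P 0.6, Q 7.8, R 24.5 → max 24.5 km
Candidate D: residuals P 16.0, Q 21.2, R 20.7 → max 21.2 km
Only Candidate A has all residuals ≈ 0.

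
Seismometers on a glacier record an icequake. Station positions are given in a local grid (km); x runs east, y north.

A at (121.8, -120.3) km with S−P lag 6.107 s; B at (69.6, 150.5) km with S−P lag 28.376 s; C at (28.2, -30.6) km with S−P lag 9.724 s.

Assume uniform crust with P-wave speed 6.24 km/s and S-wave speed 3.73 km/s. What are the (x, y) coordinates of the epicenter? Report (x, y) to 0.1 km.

Distance from S−P lag: d = Δt · v_P v_S / (v_P − v_S) = Δt · (6.24·3.73)/(6.24−3.73) ≈ 9.2730·Δt.
So d_A = 56.63, d_B = 263.13, d_C = 90.17 km.
Circle about each station: (x − 121.8)² + (y + 120.3)² = 56.63²; (x − 69.6)² + (y − 150.5)² = 263.13²; (x − 28.2)² + (y + 30.6)² = 90.17².
Subtracting pairs of circle equations eliminates x²+y² and gives linear equations (the radical axes):
-104.4 x + 541.6 y = -67843.36
-187.2 x + 179.4 y = -32499.40
Solving the 2×2 system: x ≈ 65.7, y ≈ -112.6 km.
Check against A (with the unrounded x, y): √((x − 121.8)²+(y + 120.3)²) = 56.63 ≈ 56.63 km. ✓

(65.7, -112.6)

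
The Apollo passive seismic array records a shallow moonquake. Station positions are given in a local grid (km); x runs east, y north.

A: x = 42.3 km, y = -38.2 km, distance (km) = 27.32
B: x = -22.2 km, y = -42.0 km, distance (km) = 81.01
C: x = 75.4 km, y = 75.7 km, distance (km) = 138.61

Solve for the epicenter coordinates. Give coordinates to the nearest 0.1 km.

Circle about each station: (x − 42.3)² + (y + 38.2)² = 27.32²; (x + 22.2)² + (y + 42.0)² = 81.01²; (x − 75.4)² + (y − 75.7)² = 138.61².
Subtracting the A equation from the B and C equations removes the quadratic terms:
-129.0 x − 7.6 y = -6807.93
66.2 x + 227.8 y = -10299.23
Solving the 2×2 system: x ≈ 56.4, y ≈ -61.6 km.

(56.4, -61.6)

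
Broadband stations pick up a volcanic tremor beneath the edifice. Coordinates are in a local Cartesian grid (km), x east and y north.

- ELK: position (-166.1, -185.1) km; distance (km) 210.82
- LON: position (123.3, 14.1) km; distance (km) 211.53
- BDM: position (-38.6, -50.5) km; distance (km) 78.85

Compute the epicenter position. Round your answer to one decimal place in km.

Circle about each station: (x + 166.1)² + (y + 185.1)² = 210.82²; (x − 123.3)² + (y − 14.1)² = 211.53²; (x + 38.6)² + (y + 50.5)² = 78.85².
Subtracting the ELK equation from the LON and BDM equations removes the quadratic terms:
578.8 x + 398.4 y = -46749.39
255.0 x + 269.2 y = -19583.26
Solving the 2×2 system: x ≈ -88.2, y ≈ 10.8 km.

(-88.2, 10.8)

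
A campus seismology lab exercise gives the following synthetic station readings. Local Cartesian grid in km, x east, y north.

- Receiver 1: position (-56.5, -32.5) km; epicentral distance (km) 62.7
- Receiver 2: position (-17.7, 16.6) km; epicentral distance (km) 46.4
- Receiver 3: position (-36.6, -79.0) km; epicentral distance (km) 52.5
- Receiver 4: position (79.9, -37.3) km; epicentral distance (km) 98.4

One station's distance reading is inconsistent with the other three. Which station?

Receiver 1

Solve using three stations at a time. Using Receiver 2, Receiver 3, Receiver 4 (subtract circle equations pairwise → linear system) gives (x, y) ≈ (-18.2, -29.8).
Distances from that point to each station vs reported:
  Receiver 1: calculated 38.4 vs reported 62.7 → residual 24.3 km
  Receiver 2: calculated 46.4 vs reported 46.4 → residual 0.0 km
  Receiver 3: calculated 52.5 vs reported 52.5 → residual 0.0 km
  Receiver 4: calculated 98.4 vs reported 98.4 → residual 0.0 km
Receiver 2, Receiver 3, Receiver 4 are mutually consistent (residuals ≈ 0); Receiver 1 is off by 24.3 km.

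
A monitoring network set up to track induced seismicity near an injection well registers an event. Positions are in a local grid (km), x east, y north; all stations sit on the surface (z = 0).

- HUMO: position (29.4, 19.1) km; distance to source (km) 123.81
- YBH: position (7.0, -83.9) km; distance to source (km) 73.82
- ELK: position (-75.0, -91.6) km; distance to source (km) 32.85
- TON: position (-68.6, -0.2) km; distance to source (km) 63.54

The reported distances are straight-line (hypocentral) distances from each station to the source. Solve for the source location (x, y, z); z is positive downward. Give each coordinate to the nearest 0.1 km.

(-63.0, -62.7, 10.0)

Each station gives a sphere (x−x_i)² + (y−y_i)² + z² = d_i² (stations at z=0).
Subtracting the HUMO sphere from YBH and ELK: z² cancels, leaving linear equations in x and y:
-44.8 x − 206.0 y = 15738.56
-208.8 x − 221.4 y = 27036.18
Solving: x ≈ -63.000, y ≈ -62.700 km (keep extra digits for the depth step; rounded: -63.0, -62.7).
Then from the HUMO sphere: z² = 123.81² − (x − 29.4)² − (y − 19.1)² with x = -63.000, y = -62.700, so z ≈ 9.996 ≈ 10.0 km.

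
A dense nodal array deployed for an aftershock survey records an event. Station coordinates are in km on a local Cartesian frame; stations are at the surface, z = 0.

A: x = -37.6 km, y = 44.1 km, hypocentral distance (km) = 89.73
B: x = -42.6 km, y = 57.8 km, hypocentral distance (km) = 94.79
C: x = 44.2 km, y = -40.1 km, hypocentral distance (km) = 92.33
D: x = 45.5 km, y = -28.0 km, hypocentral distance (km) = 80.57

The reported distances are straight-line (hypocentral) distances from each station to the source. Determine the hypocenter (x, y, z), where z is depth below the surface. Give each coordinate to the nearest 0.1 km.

Each station gives a sphere (x−x_i)² + (y−y_i)² + z² = d_i² (stations at z=0).
Subtracting the A sphere from B and C: z² cancels, leaving linear equations in x and y:
-10.0 x + 27.4 y = 863.36
163.6 x − 168.4 y = -270.28
Solving: x ≈ 49.304, y ≈ 49.504 km (keep extra digits for the depth step; rounded: 49.3, 49.5).
Then from the A sphere: z² = 89.73² − (x + 37.6)² − (y − 44.1)² with x = 49.304, y = 49.504, so z ≈ 21.679 ≈ 21.7 km.

(49.3, 49.5, 21.7)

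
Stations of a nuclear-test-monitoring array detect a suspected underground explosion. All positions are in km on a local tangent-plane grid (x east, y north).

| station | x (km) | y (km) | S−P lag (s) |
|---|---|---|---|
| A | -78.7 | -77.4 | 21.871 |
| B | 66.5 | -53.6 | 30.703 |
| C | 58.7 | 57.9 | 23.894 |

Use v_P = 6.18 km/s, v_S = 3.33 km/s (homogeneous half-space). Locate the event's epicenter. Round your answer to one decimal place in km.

Distance from S−P lag: d = Δt · v_P v_S / (v_P − v_S) = Δt · (6.18·3.33)/(6.18−3.33) ≈ 7.2208·Δt.
So d_A = 157.93, d_B = 221.70, d_C = 172.53 km.
Circle about each station: (x + 78.7)² + (y + 77.4)² = 157.93²; (x − 66.5)² + (y + 53.6)² = 221.70²; (x − 58.7)² + (y − 57.9)² = 172.53².
Subtracting pairs of circle equations eliminates x²+y² and gives linear equations (the radical axes):
290.4 x + 47.6 y = -29098.25
274.8 x + 270.6 y = -10211.07
Solving the 2×2 system: x ≈ -112.8, y ≈ 76.8 km.
Check against A (with the unrounded x, y): √((x + 78.7)²+(y + 77.4)²) = 157.93 ≈ 157.93 km. ✓

x ≈ -112.8 km, y ≈ 76.8 km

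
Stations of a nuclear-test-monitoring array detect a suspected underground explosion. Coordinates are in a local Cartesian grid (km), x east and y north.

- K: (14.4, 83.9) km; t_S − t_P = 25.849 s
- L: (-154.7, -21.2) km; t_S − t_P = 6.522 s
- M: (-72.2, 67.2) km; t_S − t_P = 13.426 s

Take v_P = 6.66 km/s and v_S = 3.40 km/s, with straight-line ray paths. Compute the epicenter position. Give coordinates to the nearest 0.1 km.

Distance from S−P lag: d = Δt · v_P v_S / (v_P − v_S) = Δt · (6.66·3.40)/(6.66−3.40) ≈ 6.9460·Δt.
So d_K = 179.55, d_L = 45.30, d_M = 93.26 km.
Circle about each station: (x − 14.4)² + (y − 83.9)² = 179.55²; (x + 154.7)² + (y + 21.2)² = 45.30²; (x + 72.2)² + (y − 67.2)² = 93.26².
Subtracting the K equation from the L and M equations removes the quadratic terms:
-338.2 x − 210.2 y = 47321.07
-173.2 x − 33.4 y = 26022.88
Solving the 2×2 system: x ≈ -154.9, y ≈ 24.1 km.

(-154.9, 24.1)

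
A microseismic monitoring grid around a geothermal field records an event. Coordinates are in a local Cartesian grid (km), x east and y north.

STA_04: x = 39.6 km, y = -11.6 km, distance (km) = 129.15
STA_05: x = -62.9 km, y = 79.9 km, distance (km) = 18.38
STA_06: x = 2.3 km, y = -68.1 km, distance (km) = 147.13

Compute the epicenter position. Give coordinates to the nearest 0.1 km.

-66.6 km east, 61.9 km north

Circle about each station: (x − 39.6)² + (y + 11.6)² = 129.15²; (x + 62.9)² + (y − 79.9)² = 18.38²; (x − 2.3)² + (y + 68.1)² = 147.13².
Subtracting pairs of circle equations eliminates x²+y² and gives linear equations (the radical axes):
-205.0 x + 183.0 y = 24979.60
-74.6 x − 113.0 y = -2027.33
Solving the 2×2 system: x ≈ -66.6, y ≈ 61.9 km.
Check against STA_04 (with the unrounded x, y): √((x − 39.6)²+(y + 11.6)²) = 129.15 ≈ 129.15 km. ✓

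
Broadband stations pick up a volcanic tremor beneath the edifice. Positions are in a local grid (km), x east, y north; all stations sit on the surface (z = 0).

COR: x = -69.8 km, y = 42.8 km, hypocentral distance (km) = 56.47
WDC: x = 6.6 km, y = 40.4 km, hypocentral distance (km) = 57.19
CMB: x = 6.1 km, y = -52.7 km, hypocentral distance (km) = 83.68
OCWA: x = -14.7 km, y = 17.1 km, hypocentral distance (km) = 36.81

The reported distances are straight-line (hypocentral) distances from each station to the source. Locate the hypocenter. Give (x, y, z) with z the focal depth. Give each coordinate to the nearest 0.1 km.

Each station gives a sphere (x−x_i)² + (y−y_i)² + z² = d_i² (stations at z=0).
Subtracting the COR sphere from WDC and CMB: z² cancels, leaving linear equations in x and y:
152.8 x − 4.8 y = -5110.00
151.8 x − 191.0 y = -7702.86
Solving: x ≈ -32.999, y ≈ 14.102 km (keep extra digits for the depth step; rounded: -33.0, 14.1).
Then from the COR sphere: z² = 56.47² − (x + 69.8)² − (y − 42.8)² with x = -32.999, y = 14.102, so z ≈ 31.796 ≈ 31.8 km.
Check against OCWA (with the unrounded solution): distance 36.81 ≈ 36.81 km. ✓

(-33.0, 14.1, 31.8)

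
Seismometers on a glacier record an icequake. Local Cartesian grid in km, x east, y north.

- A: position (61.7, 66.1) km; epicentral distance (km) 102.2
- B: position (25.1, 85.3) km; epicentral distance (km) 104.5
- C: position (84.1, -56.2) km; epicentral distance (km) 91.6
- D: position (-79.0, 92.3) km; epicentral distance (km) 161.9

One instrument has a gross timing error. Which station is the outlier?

Solve using three stations at a time. Using A, B, C (subtract circle equations pairwise → linear system) gives (x, y) ≈ (1.5, -16.5).
Distances from that point to each station vs reported:
  A: calculated 102.2 vs reported 102.2 → residual 0.0 km
  B: calculated 104.5 vs reported 104.5 → residual 0.0 km
  C: calculated 91.6 vs reported 91.6 → residual 0.0 km
  D: calculated 135.4 vs reported 161.9 → residual 26.5 km
A, B, C are mutually consistent (residuals ≈ 0); D is off by 26.5 km.

D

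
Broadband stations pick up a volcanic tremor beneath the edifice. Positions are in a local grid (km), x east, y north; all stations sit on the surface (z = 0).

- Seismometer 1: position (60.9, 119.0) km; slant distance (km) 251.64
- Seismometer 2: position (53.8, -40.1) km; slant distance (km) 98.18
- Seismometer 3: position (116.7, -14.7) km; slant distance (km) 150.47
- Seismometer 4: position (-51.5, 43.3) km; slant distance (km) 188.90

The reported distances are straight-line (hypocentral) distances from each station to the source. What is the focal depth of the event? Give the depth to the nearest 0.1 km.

Each station gives a sphere (x−x_i)² + (y−y_i)² + z² = d_i² (stations at z=0).
Subtracting the Seismometer 1 sphere from Seismometer 2 and Seismometer 3: z² cancels, leaving linear equations in x and y:
-14.2 x − 318.2 y = 40316.02
111.6 x − 267.4 y = 36646.64
Solving: x ≈ 22.399, y ≈ -127.700 km (keep extra digits for the depth step; rounded: 22.4, -127.7).
Then from the Seismometer 1 sphere: z² = 251.64² − (x − 60.9)² − (y − 119.0)² with x = 22.399, y = -127.700, so z ≈ 31.297 ≈ 31.3 km.

z ≈ 31.3 km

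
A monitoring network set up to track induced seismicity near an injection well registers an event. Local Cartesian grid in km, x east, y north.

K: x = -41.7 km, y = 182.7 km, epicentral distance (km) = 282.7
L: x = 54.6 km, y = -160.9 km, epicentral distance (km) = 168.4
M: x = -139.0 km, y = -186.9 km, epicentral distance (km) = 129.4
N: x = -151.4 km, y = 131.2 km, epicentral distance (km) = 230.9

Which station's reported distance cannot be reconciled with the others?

M

Solve using three stations at a time. Using K, L, N (subtract circle equations pairwise → linear system) gives (x, y) ≈ (-100.0, -94.0).
Distances from that point to each station vs reported:
  K: calculated 282.7 vs reported 282.7 → residual 0.0 km
  L: calculated 168.5 vs reported 168.4 → residual 0.1 km
  M: calculated 100.8 vs reported 129.4 → residual 28.6 km
  N: calculated 231.0 vs reported 230.9 → residual 0.1 km
K, L, N are mutually consistent (residuals ≈ 0); M is off by 28.6 km.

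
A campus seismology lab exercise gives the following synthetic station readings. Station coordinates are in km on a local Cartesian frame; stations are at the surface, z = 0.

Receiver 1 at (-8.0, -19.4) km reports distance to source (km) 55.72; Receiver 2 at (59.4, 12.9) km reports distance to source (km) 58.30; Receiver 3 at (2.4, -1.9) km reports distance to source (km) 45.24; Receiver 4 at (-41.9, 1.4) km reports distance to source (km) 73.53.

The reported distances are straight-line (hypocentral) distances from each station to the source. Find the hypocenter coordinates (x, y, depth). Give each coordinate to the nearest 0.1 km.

(18.7, 6.8, 41.3)

Each station gives a sphere (x−x_i)² + (y−y_i)² + z² = d_i² (stations at z=0).
Subtracting the Receiver 1 sphere from Receiver 2 and Receiver 3: z² cancels, leaving linear equations in x and y:
134.8 x + 64.6 y = 2960.24
20.8 x + 35.0 y = 627.07
Solving: x ≈ 18.700, y ≈ 6.803 km (keep extra digits for the depth step; rounded: 18.7, 6.8).
Then from the Receiver 1 sphere: z² = 55.72² − (x + 8.0)² − (y + 19.4)² with x = 18.700, y = 6.803, so z ≈ 41.294 ≈ 41.3 km.
Check against Receiver 4 (with the unrounded solution): distance 73.53 ≈ 73.53 km. ✓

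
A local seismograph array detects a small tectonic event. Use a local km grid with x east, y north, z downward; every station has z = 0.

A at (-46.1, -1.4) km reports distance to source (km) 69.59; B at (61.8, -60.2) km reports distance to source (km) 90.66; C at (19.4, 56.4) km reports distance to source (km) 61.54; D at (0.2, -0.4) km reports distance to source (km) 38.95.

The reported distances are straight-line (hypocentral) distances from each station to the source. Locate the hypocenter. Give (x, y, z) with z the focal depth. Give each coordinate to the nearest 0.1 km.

Each station gives a sphere (x−x_i)² + (y−y_i)² + z² = d_i² (stations at z=0).
Subtracting the A sphere from B and C: z² cancels, leaving linear equations in x and y:
215.8 x − 117.6 y = 1939.64
131.0 x + 115.6 y = 2485.75
Solving: x ≈ 12.801, y ≈ 6.997 km (keep extra digits for the depth step; rounded: 12.8, 7.0).
Then from the A sphere: z² = 69.59² − (x + 46.1)² − (y + 1.4)² with x = 12.801, y = 6.997, so z ≈ 36.096 ≈ 36.1 km.
Check against D (with the unrounded solution): distance 38.94 ≈ 38.95 km. ✓

x ≈ 12.8 km, y ≈ 7.0 km, depth ≈ 36.1 km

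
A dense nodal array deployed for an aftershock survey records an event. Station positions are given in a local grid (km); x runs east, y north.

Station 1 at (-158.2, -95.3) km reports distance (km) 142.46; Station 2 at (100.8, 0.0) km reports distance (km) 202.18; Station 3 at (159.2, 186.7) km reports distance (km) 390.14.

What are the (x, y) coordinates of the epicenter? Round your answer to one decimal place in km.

x ≈ -28.9 km, y ≈ -155.1 km

Circle about each station: (x + 158.2)² + (y + 95.3)² = 142.46²; (x − 100.8)² + y² = 202.18²; (x − 159.2)² + (y − 186.7)² = 390.14².
Subtracting the Station 1 equation from the Station 2 and Station 3 equations removes the quadratic terms:
518.0 x + 190.6 y = -44530.59
634.8 x + 564.0 y = -105822.17
Solving the 2×2 system: x ≈ -28.9, y ≈ -155.1 km.
Check against Station 1 (with the unrounded x, y): √((x + 158.2)²+(y + 95.3)²) = 142.47 ≈ 142.46 km. ✓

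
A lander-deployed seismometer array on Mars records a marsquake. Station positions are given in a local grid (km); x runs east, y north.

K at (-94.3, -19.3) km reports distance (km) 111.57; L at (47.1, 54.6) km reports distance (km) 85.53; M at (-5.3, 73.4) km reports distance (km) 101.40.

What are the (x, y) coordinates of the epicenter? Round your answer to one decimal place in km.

Circle about each station: (x + 94.3)² + (y + 19.3)² = 111.57²; (x − 47.1)² + (y − 54.6)² = 85.53²; (x + 5.3)² + (y − 73.4)² = 101.40².
Subtracting pairs of circle equations eliminates x²+y² and gives linear equations (the radical axes):
282.8 x + 147.8 y = 1067.07
178.0 x + 185.4 y = -1683.43
Solving the 2×2 system: x ≈ 17.1, y ≈ -25.5 km.
Check against K (with the unrounded x, y): √((x + 94.3)²+(y + 19.3)²) = 111.57 ≈ 111.57 km. ✓

17.1 km east, -25.5 km north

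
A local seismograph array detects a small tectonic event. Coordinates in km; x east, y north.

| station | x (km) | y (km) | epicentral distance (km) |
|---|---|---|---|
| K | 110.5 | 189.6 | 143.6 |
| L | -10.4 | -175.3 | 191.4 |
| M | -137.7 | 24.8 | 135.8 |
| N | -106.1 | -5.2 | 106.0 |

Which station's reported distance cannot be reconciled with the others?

Solve using three stations at a time. Using L, M, N (subtract circle equations pairwise → linear system) gives (x, y) ≈ (-1.9, 16.1).
Distances from that point to each station vs reported:
  K: calculated 206.7 vs reported 143.6 → residual 63.1 km
  L: calculated 191.6 vs reported 191.4 → residual 0.2 km
  M: calculated 136.1 vs reported 135.8 → residual 0.3 km
  N: calculated 106.4 vs reported 106.0 → residual 0.4 km
L, M, N are mutually consistent (residuals ≈ 0); K is off by 63.1 km.

K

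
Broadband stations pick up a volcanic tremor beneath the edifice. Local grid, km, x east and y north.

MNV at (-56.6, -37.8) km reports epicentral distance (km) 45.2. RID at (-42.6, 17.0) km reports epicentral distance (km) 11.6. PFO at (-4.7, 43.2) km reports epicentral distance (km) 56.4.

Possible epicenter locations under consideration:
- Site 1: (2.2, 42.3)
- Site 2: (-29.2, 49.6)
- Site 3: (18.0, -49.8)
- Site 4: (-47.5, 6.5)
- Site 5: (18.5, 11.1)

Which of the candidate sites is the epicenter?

For each candidate, compare |candidate − station| to the reported distance:
Site 1: residuals MNV 54.2, RID 39.9, PFO 49.4 → max 54.2 km
Site 2: residuals MNV 46.4, RID 23.6, PFO 31.1 → max 46.4 km
Site 3: residuals MNV 30.4, RID 78.6, PFO 39.3 → max 78.6 km
Site 4: residuals MNV 0.0, RID 0.0, PFO 0.0 → max 0.0 km
Site 5: residuals MNV 44.4, RID 49.8, PFO 16.8 → max 49.8 km
Only Site 4 has all residuals ≈ 0.

Site 4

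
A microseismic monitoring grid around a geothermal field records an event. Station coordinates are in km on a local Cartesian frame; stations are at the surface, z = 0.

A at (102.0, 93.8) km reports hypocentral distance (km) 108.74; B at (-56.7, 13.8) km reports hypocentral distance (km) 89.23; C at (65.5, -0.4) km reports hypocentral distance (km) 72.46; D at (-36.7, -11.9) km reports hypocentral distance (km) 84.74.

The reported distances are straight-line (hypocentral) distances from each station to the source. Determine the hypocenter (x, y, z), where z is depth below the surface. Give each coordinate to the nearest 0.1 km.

(19.0, 36.9, 41.2)

Each station gives a sphere (x−x_i)² + (y−y_i)² + z² = d_i² (stations at z=0).
Subtracting the A sphere from B and C: z² cancels, leaving linear equations in x and y:
-317.4 x − 160.0 y = -11934.72
-73.0 x − 188.4 y = -8338.09
Solving: x ≈ 19.003, y ≈ 36.894 km (keep extra digits for the depth step; rounded: 19.0, 36.9).
Then from the A sphere: z² = 108.74² − (x − 102.0)² − (y − 93.8)² with x = 19.003, y = 36.894, so z ≈ 41.202 ≈ 41.2 km.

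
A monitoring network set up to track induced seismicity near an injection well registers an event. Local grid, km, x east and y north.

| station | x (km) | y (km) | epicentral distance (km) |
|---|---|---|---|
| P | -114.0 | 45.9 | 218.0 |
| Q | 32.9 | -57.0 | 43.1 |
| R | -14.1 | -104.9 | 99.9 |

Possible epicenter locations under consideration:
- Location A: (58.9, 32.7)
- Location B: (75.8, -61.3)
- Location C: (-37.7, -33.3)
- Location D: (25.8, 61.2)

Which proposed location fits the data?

For each candidate, compare |candidate − station| to the reported distance:
Location A: residuals P 44.6, Q 50.3, R 55.9 → max 55.9 km
Location B: residuals P 0.0, Q 0.0, R 0.0 → max 0.0 km
Location C: residuals P 108.0, Q 31.4, R 24.5 → max 108.0 km
Location D: residuals P 77.4, Q 75.3, R 70.9 → max 77.4 km
Only Location B has all residuals ≈ 0.

Location B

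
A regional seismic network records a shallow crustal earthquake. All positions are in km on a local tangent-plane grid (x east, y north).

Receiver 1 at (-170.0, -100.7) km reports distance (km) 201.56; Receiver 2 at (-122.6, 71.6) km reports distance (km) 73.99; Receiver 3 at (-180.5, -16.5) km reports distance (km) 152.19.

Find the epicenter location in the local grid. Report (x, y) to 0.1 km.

-49.4 km east, 60.8 km north

Circle about each station: (x + 170.0)² + (y + 100.7)² = 201.56²; (x + 122.6)² + (y − 71.6)² = 73.99²; (x + 180.5)² + (y + 16.5)² = 152.19².
Subtracting the Receiver 1 equation from the Receiver 2 and Receiver 3 equations removes the quadratic terms:
94.8 x + 344.6 y = 16268.74
-21.0 x + 168.4 y = 11276.65
Solving the 2×2 system: x ≈ -49.4, y ≈ 60.8 km.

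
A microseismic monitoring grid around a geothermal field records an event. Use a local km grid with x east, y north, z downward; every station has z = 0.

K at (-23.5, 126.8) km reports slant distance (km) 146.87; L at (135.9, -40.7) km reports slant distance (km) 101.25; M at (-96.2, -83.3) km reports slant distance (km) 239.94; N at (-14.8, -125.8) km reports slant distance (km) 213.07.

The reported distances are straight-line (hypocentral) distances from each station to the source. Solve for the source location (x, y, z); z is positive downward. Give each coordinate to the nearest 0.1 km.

Each station gives a sphere (x−x_i)² + (y−y_i)² + z² = d_i² (stations at z=0).
Subtracting the K sphere from L and M: z² cancels, leaving linear equations in x and y:
318.8 x − 335.0 y = 14814.04
-145.4 x − 420.2 y = -36437.57
Solving: x ≈ 100.901, y ≈ 51.801 km (keep extra digits for the depth step; rounded: 100.9, 51.8).
Then from the K sphere: z² = 146.87² − (x + 23.5)² − (y − 126.8)² with x = 100.901, y = 51.801, so z ≈ 21.687 ≈ 21.7 km.
Check against N (with the unrounded solution): distance 213.07 ≈ 213.07 km. ✓

(100.9, 51.8, 21.7)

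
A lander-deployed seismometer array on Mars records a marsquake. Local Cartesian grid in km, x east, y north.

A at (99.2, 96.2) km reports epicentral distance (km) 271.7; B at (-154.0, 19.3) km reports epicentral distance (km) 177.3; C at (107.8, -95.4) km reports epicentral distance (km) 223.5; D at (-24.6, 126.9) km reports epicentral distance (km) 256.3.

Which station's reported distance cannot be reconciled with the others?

C

Solve using three stations at a time. Using A, B, D (subtract circle equations pairwise → linear system) gives (x, y) ≈ (-54.8, -127.5).
Distances from that point to each station vs reported:
  A: calculated 271.6 vs reported 271.7 → residual 0.1 km
  B: calculated 177.2 vs reported 177.3 → residual 0.1 km
  C: calculated 165.8 vs reported 223.5 → residual 57.7 km
  D: calculated 256.2 vs reported 256.3 → residual 0.1 km
A, B, D are mutually consistent (residuals ≈ 0); C is off by 57.7 km.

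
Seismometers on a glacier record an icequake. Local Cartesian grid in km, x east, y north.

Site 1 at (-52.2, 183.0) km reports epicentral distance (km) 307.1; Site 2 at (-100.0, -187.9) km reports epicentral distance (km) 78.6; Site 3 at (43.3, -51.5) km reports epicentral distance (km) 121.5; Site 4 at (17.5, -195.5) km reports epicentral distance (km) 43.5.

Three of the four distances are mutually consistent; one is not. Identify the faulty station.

Site 4

Solve using three stations at a time. Using Site 1, Site 2, Site 3 (subtract circle equations pairwise → linear system) gives (x, y) ≈ (-54.1, -124.1).
Distances from that point to each station vs reported:
  Site 1: calculated 307.1 vs reported 307.1 → residual 0.0 km
  Site 2: calculated 78.6 vs reported 78.6 → residual 0.0 km
  Site 3: calculated 121.5 vs reported 121.5 → residual 0.0 km
  Site 4: calculated 101.1 vs reported 43.5 → residual 57.6 km
Site 1, Site 2, Site 3 are mutually consistent (residuals ≈ 0); Site 4 is off by 57.6 km.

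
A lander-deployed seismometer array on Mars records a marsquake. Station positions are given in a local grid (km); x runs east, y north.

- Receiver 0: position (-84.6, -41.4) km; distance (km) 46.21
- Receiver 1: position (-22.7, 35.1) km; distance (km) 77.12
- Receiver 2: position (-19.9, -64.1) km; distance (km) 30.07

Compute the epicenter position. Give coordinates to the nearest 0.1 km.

Circle about each station: (x + 84.6)² + (y + 41.4)² = 46.21²; (x + 22.7)² + (y − 35.1)² = 77.12²; (x + 19.9)² + (y + 64.1)² = 30.07².
Subtracting pairs of circle equations eliminates x²+y² and gives linear equations (the radical axes):
123.8 x + 153.0 y = -10935.95
129.4 x − 45.4 y = -3135.14
Solving the 2×2 system: x ≈ -38.4, y ≈ -40.4 km.

-38.4 km east, -40.4 km north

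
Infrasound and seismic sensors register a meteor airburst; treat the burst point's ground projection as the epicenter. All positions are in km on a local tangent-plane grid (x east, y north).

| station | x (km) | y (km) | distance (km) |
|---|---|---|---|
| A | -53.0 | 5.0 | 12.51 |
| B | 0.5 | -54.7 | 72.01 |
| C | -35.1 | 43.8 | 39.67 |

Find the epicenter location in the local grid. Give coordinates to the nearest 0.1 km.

Circle about each station: (x + 53.0)² + (y − 5.0)² = 12.51²; (x − 0.5)² + (y + 54.7)² = 72.01²; (x + 35.1)² + (y − 43.8)² = 39.67².
Subtracting pairs of circle equations eliminates x²+y² and gives linear equations (the radical axes):
107.0 x − 119.4 y = -4870.60
35.8 x + 77.6 y = -1100.76
Solving the 2×2 system: x ≈ -40.5, y ≈ 4.5 km.

-40.5 km east, 4.5 km north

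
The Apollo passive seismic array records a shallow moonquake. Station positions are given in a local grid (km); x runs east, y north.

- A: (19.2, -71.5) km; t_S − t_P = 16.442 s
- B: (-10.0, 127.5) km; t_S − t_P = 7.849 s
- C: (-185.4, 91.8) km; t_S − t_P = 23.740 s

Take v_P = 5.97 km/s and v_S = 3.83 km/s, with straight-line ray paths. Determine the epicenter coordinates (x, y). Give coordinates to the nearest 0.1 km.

Distance from S−P lag: d = Δt · v_P v_S / (v_P − v_S) = Δt · (5.97·3.83)/(5.97−3.83) ≈ 10.6846·Δt.
So d_A = 175.68, d_B = 83.86, d_C = 253.65 km.
Circle about each station: (x − 19.2)² + (y + 71.5)² = 175.68²; (x + 10.0)² + (y − 127.5)² = 83.86²; (x + 185.4)² + (y − 91.8)² = 253.65².
Subtracting pairs of circle equations eliminates x²+y² and gives linear equations (the radical axes):
-58.4 x + 398.0 y = 34706.32
-409.2 x + 326.6 y = 3844.65
Solving the 2×2 system: x ≈ 68.2, y ≈ 97.2 km.

68.2 km east, 97.2 km north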